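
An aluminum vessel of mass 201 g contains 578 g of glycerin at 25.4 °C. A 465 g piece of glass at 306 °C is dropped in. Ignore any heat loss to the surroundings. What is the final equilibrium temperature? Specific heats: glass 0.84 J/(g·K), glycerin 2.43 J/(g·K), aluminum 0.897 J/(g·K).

Energy conservation, ΣQ = 0:
465×0.84×(T − 306) + 578×2.43×(T − 25.4) + 201×0.897×(T − 25.4) = 0
390.6(T − 306) + 1404.5(T − 25.4) + 180.3(T − 25.4) = 0
1975.4 T = 159778
T = 159778 / 1975.4 = 80.9 °C

T_f ≈ 80.9 °C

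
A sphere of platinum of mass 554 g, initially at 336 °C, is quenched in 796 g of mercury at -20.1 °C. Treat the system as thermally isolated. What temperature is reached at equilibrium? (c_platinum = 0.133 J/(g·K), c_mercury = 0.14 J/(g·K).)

Heat lost by the platinum equals heat gained by the mercury:
554×0.133×(336 − T) = 796×0.14×(T − (-20.1))
73.68(336 − T) = 111.44(T − (-20.1))
185.12 T = 22517  ⇒  T ≈ 121.63 °C

T_f ≈ 121.6 °C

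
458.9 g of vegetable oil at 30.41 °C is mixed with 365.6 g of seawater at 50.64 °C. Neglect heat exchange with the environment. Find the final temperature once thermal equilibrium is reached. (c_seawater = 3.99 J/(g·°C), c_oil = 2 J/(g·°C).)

Conservation of energy gives ΣQ = 0:
365.6·3.99·(T − 50.64) + 458.9·2·(T − 30.41) = 0
1458.7(T − 50.64) + 917.8(T − 30.41) = 0
2376.5 T = 101781
T = 101781 / 2376.5 = 42.8 °C

T_f ≈ 42.8 °C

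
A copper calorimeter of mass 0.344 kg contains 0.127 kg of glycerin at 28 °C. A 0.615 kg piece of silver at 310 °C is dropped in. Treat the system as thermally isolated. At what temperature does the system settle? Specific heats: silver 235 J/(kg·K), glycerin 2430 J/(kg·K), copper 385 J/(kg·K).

T_f ≈ 97.6 °C

T_f is the heat-capacity-weighted average of the initial temperatures:
T_f = (144.53*310 + 308.61*28 + 132.44*28) / (144.53 + 308.61 + 132.44)
    = 57152 / 585.58 ≈ 97.60 °C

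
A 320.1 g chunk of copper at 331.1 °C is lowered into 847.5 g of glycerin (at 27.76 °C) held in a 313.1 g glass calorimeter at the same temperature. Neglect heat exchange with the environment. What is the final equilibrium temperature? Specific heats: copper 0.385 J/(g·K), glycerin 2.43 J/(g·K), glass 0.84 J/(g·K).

T_f ≈ 43.0 °C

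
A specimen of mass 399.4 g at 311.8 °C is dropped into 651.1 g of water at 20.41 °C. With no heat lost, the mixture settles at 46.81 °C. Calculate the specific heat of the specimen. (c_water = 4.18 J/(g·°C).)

m_s c (T_s − T_f) = m_water c_water (T_f − T_0):
399.4·c·(311.8 − 46.81) = 651.1·4.18·(46.81 − 20.41)
105837 c = 71850  ⇒  c ≈ 0.6789 J/(g·°C)

c ≈ 0.679 J/(g·°C)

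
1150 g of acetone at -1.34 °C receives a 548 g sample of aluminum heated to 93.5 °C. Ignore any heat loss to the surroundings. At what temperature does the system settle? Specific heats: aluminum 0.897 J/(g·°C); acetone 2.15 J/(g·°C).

T_f ≈ 14.4 °C

Conservation of energy gives ΣQ = 0:
548*0.897*(T − 93.5) + 1150*2.15*(T − (-1.34)) = 0
(491.56 + 2472.5) T = 491.56*93.5 + 2472.5*(-1.34)
T ≈ 14.39 °C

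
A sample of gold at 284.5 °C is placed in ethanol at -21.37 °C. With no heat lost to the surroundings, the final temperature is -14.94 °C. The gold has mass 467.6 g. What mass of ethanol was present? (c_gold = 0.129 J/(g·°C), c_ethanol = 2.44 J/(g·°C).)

m ≈ 1150 g

Heat lost by the gold = heat gained by the ethanol:
467.6·0.129·(284.5 − -14.94) = m·2.44·(-14.94 − (-21.37))
15.69 m = 18062  ⇒  m ≈ 1151 g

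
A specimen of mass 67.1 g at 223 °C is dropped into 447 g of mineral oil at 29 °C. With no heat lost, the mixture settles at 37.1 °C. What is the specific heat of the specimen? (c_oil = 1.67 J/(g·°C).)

c ≈ 0.485 J/(g·°C)

Taking heat into each body as positive, Σ m c ΔT = 0:
67.1·c·(37.1 − 223) + 447·1.67·(37.1 − 29) = 0
-12474 c = -6046.6
c = -6046.6/-12474 ≈ 0.4847 J/(g·°C)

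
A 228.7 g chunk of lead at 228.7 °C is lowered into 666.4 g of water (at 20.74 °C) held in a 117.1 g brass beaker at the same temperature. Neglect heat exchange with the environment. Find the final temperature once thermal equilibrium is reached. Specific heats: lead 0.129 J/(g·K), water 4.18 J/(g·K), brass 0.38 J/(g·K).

Net heat exchanged in the isolated system is zero:
228.7·0.129·(T − 228.7) + 666.4·4.18·(T − 20.74) + 117.1·0.38·(T − 20.74) = 0
(29.5 + 2785.6 + 44.5) T = 29.5·228.7 + 2785.6·20.74 + 44.5·20.74
T ≈ 22.89 °C

T_f ≈ 22.9 °C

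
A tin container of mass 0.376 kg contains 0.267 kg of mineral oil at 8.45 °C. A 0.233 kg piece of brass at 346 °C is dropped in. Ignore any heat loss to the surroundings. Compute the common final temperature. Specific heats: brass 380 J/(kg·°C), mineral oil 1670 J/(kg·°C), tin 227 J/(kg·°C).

T_f ≈ 56.7 °C

Let T be the final temperature. ΣQ_i = 0:
0.233*380*(T − 346) + 0.267*1670*(T − 8.45) + 0.376*227*(T − 8.45) = 0
88.54(T − 346) + 445.89(T − 8.45) + 85.35(T − 8.45) = 0
619.78 T = 35124
T = 35124 / 619.78 = 56.7 °C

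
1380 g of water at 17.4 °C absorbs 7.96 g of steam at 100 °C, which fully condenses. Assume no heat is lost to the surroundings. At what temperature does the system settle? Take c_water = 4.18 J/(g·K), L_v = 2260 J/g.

Sum of m c ΔT and latent-heat terms is zero:
steam→water at 100 °C releases m L_v = 7.96·2260 = 17990; condensed water 100 °C→T: 33.27(T − 100); water warms: 1380·4.18·(T − 17.4) = 5768.4(T − 17.4)
5801.7 T = 17990 + 3327.3 + 100370 = 121687
T ≈ 20.97 °C, under the boiling point, so the assumption holds.

T_f ≈ 21.0 °C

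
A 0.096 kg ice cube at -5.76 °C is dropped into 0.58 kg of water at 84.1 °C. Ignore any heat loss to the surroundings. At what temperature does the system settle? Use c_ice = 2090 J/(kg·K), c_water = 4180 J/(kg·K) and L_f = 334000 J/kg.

Energy conservation, ΣQ = 0:
warm ice to 0 °C: 0.096×2090×(0 − (-5.76)) = 1155.7; melt ice: 0.096×334000 = 32064; warm the meltwater: 401.28 T; water cools: 0.58×4180×(T − 84.1) = 2424.4(T − 84.1)
2825.7 T = 203892 − 33220 = 170672
T ≈ 60.40 °C — above 0 °C, consistent with complete melting.

T_f ≈ 60.4 °C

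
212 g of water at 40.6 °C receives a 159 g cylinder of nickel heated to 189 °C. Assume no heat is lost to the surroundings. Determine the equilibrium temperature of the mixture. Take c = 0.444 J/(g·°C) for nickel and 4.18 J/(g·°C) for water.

T_f is the heat-capacity-weighted average of the initial temperatures:
T_f = (70.6×189 + 886.16×40.6) / (70.6 + 886.16)
    = 49321 / 956.76 ≈ 51.55 °C

T_f ≈ 51.5 °C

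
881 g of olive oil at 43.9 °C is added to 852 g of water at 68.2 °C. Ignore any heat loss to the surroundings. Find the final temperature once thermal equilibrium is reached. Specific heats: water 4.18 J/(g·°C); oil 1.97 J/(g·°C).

T_f ≈ 60.2 °C

Net heat exchanged in the isolated system is zero:
852×4.18×(T − 68.2) + 881×1.97×(T − 43.9) = 0
5296.9 T = 319076
T ≈ 60.24 °C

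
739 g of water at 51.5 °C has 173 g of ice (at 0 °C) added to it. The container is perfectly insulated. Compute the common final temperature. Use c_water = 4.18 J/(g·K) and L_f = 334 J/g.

T_f ≈ 26.6 °C

Heat gained plus heat lost sum to zero:
latent heat to melt: 173×334 = 57782
  meltwater 0→T: 173×4.18×T = 723.14 T
  water: 3089(T − 51.5)
3812.2 T = 159085 − 57782 = 101303
T ≈ 26.57 °C — above 0 °C, consistent with complete melting.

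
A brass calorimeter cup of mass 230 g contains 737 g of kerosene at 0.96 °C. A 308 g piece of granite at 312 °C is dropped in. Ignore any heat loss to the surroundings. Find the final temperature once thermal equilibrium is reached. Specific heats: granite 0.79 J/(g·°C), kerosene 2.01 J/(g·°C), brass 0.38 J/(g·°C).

With ΣQ=0 the equilibrium temperature is the m·c-weighted mean:
T_f = (243.32*312 + 1481.4*0.96 + 87.4*0.96) / (243.32 + 1481.4 + 87.4)
    = 77422 / 1812.1 ≈ 42.73 °C

T_f ≈ 42.7 °C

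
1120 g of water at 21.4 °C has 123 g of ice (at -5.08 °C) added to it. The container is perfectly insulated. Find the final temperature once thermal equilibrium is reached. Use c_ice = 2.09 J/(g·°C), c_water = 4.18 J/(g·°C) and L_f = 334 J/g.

Taking heat into each body as positive, Σ m c ΔT = 0:
warm ice to 0 °C: 123·2.09·(0 − (-5.08)) = 1305.9; fusion: m_ice L_f = 123·334 = 41082; warm the meltwater: 514.14 T; water: 4681.6(T − 21.4)
5195.7 T = 100186 − 42388 = 57798
T ≈ 11.12 °C. Since T > 0 °C, the all-ice-melts assumption holds.

T_f ≈ 11.1 °C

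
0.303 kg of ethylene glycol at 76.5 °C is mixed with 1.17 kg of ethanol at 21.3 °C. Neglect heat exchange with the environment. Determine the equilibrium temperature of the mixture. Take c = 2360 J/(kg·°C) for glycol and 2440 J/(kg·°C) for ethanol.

T_f ≈ 32.4 °C

With ΣQ=0 the equilibrium temperature is the m·c-weighted mean:
T_f = (715.08*76.5 + 2854.8*21.3) / (715.08 + 2854.8)
    = 115511 / 3569.9 ≈ 32.36 °C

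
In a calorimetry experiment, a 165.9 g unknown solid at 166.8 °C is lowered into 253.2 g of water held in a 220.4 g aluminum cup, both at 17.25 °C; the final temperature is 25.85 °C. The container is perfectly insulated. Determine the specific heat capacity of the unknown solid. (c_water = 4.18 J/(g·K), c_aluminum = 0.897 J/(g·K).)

c ≈ 0.462 J/(g·K)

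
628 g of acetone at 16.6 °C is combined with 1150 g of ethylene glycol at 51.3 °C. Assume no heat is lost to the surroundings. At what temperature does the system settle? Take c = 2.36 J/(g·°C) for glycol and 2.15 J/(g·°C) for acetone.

T_f ≈ 39.8 °C

Net heat exchanged in the isolated system is zero:
1150*2.36*(T − 51.3) + 628*2.15*(T − 16.6) = 0
2714(T − 51.3) + 1350.2(T − 16.6) = 0
4064.2 T = 161642
T = 161642/4064.2 ≈ 39.77 °C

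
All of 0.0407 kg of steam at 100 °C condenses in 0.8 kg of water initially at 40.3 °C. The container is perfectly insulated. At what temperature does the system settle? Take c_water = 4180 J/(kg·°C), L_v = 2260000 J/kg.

Conservation of energy gives ΣQ = 0:
steam→water at 100 °C releases m L_v = 0.0407×2260000 = 91982; condensed water 100 °C→T: 170.13(T − 100); original water: 3344(T − 40.3)
3514.1 T = 91982 + 17013 + 134763 = 243758
T ≈ 69.37 °C — below 100 °C, confirming all the steam condensed.

T_f ≈ 69.4 °C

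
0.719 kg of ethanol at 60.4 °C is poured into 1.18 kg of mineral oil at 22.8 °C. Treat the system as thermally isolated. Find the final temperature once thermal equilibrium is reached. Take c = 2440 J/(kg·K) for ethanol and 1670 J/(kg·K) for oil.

T_f ≈ 40.5 °C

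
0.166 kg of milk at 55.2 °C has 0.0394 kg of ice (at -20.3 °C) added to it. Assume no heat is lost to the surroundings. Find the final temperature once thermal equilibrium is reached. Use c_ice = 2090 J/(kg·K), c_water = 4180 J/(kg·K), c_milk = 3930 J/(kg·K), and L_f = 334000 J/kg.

Taking heat into each body as positive, Σ m c ΔT = 0:
ice -20.3→0 °C: 0.0394×2090×20.3 = 1671.6
  latent heat to melt: 0.0394×334000 = 13160
  meltwater 0→T: 0.0394×4180×T = 164.69 T
  milk: 652.38(T − 55.2)
817.07 T = 36011 − 14831 = 21180
T ≈ 25.92 °C. Since T > 0 °C, the all-ice-melts assumption holds.

T_f ≈ 25.9 °C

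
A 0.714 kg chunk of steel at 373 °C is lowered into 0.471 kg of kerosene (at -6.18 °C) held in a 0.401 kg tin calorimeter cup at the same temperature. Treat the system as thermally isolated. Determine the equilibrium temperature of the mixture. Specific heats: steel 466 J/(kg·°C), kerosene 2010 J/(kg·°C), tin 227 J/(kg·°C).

Net heat exchanged in the isolated system is zero:
0.714·466·(T − 373) + 0.471·2010·(T − (-6.18)) + 0.401·227·(T − (-6.18)) = 0
332.72(T − 373) + 946.71(T − (-6.18)) + 91.03(T − (-6.18)) = 0
1370.5 T = 117693
T ≈ 85.88 °C

T_f ≈ 85.9 °C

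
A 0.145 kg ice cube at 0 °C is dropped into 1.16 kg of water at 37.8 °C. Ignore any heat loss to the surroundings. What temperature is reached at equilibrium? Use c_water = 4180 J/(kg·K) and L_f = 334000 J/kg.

Energy balance with sensible and latent terms:
fusion: m_ice L_f = 0.145×334000 = 48430
  meltwater 0→T: 0.145×4180×T = 606.1 T
  water: 4848.8(T − 37.8)
5454.9 T = 183285 − 48430 = 134855
T ≈ 24.72 °C (positive, so assuming full melt was valid).

T_f ≈ 24.7 °C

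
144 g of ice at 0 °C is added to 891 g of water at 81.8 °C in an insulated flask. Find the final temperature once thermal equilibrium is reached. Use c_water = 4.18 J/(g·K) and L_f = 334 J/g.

T_f ≈ 59.3 °C

Setting the total heat transfer to zero:
melt ice: 144·334 = 48096
  meltwater 0→T: 144·4.18·T = 601.92 T
  water cools: 891·4.18·(T − 81.8) = 3724.4(T − 81.8)
4326.3 T = 304654 − 48096 = 256558
T ≈ 59.30 °C — above 0 °C, consistent with complete melting.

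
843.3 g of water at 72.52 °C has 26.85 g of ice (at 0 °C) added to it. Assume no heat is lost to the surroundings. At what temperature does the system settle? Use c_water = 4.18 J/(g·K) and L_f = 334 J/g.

Heat gained plus heat lost sum to zero:
latent heat to melt: 26.85·334 = 8967.9
  warm the meltwater: 112.23 T
  water: 3525(T − 72.52)
3637.2 T = 255633 − 8967.9 = 246665
T ≈ 67.82 °C. Since T > 0 °C, the all-ice-melts assumption holds.

T_f ≈ 67.8 °C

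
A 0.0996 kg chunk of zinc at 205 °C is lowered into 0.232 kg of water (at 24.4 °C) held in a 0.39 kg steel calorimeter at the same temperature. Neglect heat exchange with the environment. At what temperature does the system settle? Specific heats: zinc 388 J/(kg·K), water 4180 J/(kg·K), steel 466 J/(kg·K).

T_f ≈ 30.3 °C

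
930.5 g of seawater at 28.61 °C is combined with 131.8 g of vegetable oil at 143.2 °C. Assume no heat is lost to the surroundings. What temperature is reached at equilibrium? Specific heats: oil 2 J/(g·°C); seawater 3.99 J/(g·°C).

Heat gained plus heat lost sum to zero:
131.8·2·(T − 143.2) + 930.5·3.99·(T − 28.61) = 0
263.6(T − 143.2) + 3712.7(T − 28.61) = 0
(263.6 + 3712.7) T = 263.6·143.2 + 3712.7·28.61
T = 143968/3976.3 ≈ 36.21 °C

T_f ≈ 36.2 °C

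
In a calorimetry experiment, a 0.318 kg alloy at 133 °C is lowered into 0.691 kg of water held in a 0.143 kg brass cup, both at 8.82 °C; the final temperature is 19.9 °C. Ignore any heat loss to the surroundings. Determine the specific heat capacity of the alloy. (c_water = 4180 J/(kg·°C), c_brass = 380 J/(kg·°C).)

c ≈ 907 J/(kg·°C)

Let T be the final temperature. ΣQ_i = 0:
0.318·c·(19.9 − 133) + 0.691·4180·(19.9 − 8.82) + 0.143·380·(19.9 − 8.82) = 0
-35.97 c = -32605
c = -32605/-35.97 ≈ 906.6 J/(kg·°C)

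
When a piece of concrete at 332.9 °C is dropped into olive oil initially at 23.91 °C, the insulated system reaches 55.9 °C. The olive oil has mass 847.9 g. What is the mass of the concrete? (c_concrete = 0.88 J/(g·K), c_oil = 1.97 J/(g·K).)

Heat lost by the concrete = heat gained by the oil:
m×0.88×(332.9 − 55.9) = 847.9×1.97×(55.9 − 23.91)
243.76 m = 53435  ⇒  m ≈ 219.2 g

m ≈ 219 g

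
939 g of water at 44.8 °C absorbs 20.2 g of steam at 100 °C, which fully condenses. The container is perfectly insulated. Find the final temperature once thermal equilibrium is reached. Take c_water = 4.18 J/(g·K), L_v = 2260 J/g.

Heat gained plus heat lost sum to zero:
condense steam: −20.2·2260 = −45652; condensed water 100 °C→T: 84.44(T − 100); water warms: 939·4.18·(T − 44.8) = 3925(T − 44.8)
4009.5 T = 45652 + 8443.6 + 175841 = 229936
T ≈ 57.35 °C — below 100 °C, confirming all the steam condensed.

T_f ≈ 57.3 °C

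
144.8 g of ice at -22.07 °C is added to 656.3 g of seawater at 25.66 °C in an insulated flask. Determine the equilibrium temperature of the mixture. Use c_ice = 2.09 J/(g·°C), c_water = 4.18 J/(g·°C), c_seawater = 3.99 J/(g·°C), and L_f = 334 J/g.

T_f ≈ 3.8 °C

Let T be the final temperature. ΣQ_i = 0:
warm ice to 0 °C: 144.8·2.09·(0 − (-22.07)) = 6679.1; latent heat to melt: 144.8·334 = 48363; warm the meltwater: 605.26 T; seawater: 2618.6(T − 25.66)
3223.9 T = 67194 − 55042 = 12152
T ≈ 3.77 °C. Since T > 0 °C, the all-ice-melts assumption holds.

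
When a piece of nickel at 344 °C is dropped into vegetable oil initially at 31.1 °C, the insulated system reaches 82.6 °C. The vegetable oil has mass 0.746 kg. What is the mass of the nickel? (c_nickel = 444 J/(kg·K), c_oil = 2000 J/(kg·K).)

Heat gained plus heat lost sum to zero:
m×444×(82.6 − 344) + 0.746×2000×(82.6 − 31.1) = 0
-116062 m = -76838
m = -76838/-116062 ≈ 0.662 kg

m ≈ 0.662 kg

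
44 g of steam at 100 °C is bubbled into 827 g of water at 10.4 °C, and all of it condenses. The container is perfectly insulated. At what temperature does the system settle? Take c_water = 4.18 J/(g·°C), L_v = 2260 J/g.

Taking heat into each body as positive, Σ m c ΔT = 0:
latent heat released on condensation: 44·2260 = 99440; condensate cools 100→T: 44·4.18·(T − 100) = 183.92(T − 100); water warms: 827·4.18·(T − 10.4) = 3456.9(T − 10.4)
3640.8 T = 99440 + 18392 + 35951 = 153783
T ≈ 42.24 °C, under the boiling point, so the assumption holds.

T_f ≈ 42.2 °C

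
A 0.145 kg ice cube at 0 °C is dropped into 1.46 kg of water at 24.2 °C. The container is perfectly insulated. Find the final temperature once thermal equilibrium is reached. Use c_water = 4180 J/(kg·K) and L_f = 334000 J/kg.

T_f ≈ 14.8 °C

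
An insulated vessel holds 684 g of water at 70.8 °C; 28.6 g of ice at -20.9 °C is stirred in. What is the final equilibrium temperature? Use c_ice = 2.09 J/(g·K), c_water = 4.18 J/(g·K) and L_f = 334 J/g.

T_f ≈ 64.3 °C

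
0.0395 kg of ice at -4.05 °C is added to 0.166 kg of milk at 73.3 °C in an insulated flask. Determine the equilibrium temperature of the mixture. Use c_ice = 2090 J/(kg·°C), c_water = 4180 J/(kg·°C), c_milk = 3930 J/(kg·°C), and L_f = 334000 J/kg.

T_f ≈ 41.9 °C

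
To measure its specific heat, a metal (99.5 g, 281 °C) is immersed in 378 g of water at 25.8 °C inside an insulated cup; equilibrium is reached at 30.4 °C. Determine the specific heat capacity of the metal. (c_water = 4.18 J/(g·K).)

c ≈ 0.291 J/(g·K)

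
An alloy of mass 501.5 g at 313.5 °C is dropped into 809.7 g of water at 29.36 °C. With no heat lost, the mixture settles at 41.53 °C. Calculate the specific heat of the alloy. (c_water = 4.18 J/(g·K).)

Taking heat into each body as positive, Σ m c ΔT = 0:
501.5×c×(41.53 − 313.5) + 809.7×4.18×(41.53 − 29.36) = 0
-136393 c = -41190
c = -41190/-136393 ≈ 0.302 J/(g·K)

c ≈ 0.302 J/(g·K)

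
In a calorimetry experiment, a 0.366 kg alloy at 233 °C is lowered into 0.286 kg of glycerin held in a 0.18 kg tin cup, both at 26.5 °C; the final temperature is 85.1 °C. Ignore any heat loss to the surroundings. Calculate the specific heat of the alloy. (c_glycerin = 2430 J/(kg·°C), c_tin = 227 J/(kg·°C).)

c ≈ 797 J/(kg·°C)

Setting the total heat transfer to zero:
0.366·c·(85.1 − 233) + 0.286·2430·(85.1 − 26.5) + 0.18·227·(85.1 − 26.5) = 0
-54.13 c = -43120
c = -43120/-54.13 ≈ 796.6 J/(kg·°C)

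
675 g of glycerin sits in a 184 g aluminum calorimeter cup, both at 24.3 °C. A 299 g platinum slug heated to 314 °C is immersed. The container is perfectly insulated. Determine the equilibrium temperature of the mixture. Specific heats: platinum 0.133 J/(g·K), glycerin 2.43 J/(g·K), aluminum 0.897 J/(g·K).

T_f ≈ 30.5 °C

Energy conservation, ΣQ = 0:
299*0.133*(T − 314) + 675*2.43*(T − 24.3) + 184*0.897*(T − 24.3) = 0
1845.1 T = 56356
T = 56356/1845.1 ≈ 30.54 °C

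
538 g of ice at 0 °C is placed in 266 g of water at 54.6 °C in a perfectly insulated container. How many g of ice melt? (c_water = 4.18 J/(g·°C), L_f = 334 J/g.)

m_melted ≈ 182 g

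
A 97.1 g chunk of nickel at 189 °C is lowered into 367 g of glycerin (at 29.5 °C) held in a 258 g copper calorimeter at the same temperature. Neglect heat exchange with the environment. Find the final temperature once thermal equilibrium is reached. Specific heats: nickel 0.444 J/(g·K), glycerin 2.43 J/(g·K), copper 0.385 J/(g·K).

T_f ≈ 36.1 °C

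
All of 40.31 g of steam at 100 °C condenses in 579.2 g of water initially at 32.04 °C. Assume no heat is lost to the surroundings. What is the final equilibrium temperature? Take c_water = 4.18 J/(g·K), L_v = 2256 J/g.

T_f ≈ 71.6 °C

Let T be the final temperature. ΣQ_i = 0:
steam→water at 100 °C releases m L_v = 40.31×2256 = 90939; condensate cools 100→T: 40.31×4.18×(T − 100) = 168.5(T − 100); original water: 2421.1(T − 32.04)
2589.6 T = 90939 + 16850 + 77571 = 185360
T ≈ 71.58 °C — below 100 °C, confirming all the steam condensed.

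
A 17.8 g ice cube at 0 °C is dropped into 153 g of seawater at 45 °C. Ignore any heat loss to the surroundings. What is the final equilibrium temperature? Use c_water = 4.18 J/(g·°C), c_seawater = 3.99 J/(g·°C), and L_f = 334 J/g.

T_f ≈ 31.4 °C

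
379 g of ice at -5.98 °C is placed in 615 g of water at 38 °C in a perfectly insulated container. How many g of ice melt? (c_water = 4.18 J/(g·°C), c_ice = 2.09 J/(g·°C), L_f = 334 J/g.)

Heat available from the water dropping to 0 °C: 615×4.18×38 = 97687 J.
Of that, 379×2.09×5.98 = 4736.8 J goes to bring the ice to 0 °C, leaving 92950 J.
To melt every bit of ice: 379×334 = 126586 J.
That's not enough to melt it all — equilibrium is at 0 °C with ice remaining.
m_melted×334 = 92950  ⇒  m_melted ≈ 278.3 g.

m_melted ≈ 278 g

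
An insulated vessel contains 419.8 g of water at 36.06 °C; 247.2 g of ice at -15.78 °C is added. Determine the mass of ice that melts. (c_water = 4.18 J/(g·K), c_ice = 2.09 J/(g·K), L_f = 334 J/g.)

Cooling the water to 0 °C releases 419.8×4.18×36.06 = 63277 J.
Warming the ice to 0 °C takes 247.2×2.09×15.78 = 8152.7 J, leaving 55124 J for melting.
Melting all 247.2 g of ice would need 247.2×334 = 82565 J.
That's not enough to melt it all — equilibrium is at 0 °C with ice remaining.
m_melted×334 = 55124  ⇒  m_melted ≈ 165 g.

m_melted ≈ 165 g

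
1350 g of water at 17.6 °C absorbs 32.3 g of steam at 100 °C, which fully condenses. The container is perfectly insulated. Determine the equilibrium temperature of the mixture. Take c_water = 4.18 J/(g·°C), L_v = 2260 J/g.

T_f ≈ 32.2 °C

Energy balance with sensible and latent terms:
latent heat released on condensation: 32.3×2260 = 72998; condensed water 100 °C→T: 135.01(T − 100); original water: 5643(T − 17.6)
5778 T = 72998 + 13501 + 99317 = 185816
T ≈ 32.16 °C (< 100 °C, so full condensation is consistent).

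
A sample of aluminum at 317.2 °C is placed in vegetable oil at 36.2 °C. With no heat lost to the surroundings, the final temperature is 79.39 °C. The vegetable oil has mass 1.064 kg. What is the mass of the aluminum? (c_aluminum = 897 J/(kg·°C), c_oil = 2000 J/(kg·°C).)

m ≈ 0.431 kg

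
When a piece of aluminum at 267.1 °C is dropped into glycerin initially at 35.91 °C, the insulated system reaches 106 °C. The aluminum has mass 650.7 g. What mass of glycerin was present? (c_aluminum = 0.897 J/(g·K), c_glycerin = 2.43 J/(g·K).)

m ≈ 552 g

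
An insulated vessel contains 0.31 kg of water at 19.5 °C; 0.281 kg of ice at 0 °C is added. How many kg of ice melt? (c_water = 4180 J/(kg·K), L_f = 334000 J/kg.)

Water can give up m c ΔT = 0.31×4180×19.5 = 25268 J before reaching 0 °C.
Melting all 0.281 kg of ice would need 0.281×334000 = 93854 J.
25268 J < 93854 J, so only part of the ice melts and the system sits at 0 °C.
m_melt = 25268 / L_f = 0.07565 kg.

m_melted ≈ 0.0757 kg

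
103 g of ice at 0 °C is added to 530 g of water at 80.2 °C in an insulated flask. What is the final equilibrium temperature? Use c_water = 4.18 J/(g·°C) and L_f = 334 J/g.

Conservation of energy gives ΣQ = 0:
fusion: m_ice L_f = 103×334 = 34402; meltwater 0→T: 103×4.18×T = 430.54 T; water cools: 530×4.18×(T − 80.2) = 2215.4(T − 80.2)
2645.9 T = 177675 − 34402 = 143273
T ≈ 54.15 °C. Since T > 0 °C, the all-ice-melts assumption holds.

T_f ≈ 54.1 °C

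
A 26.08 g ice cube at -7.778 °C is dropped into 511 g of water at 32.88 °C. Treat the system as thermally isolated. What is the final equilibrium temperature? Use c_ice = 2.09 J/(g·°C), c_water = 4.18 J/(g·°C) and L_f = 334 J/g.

T_f ≈ 27.2 °C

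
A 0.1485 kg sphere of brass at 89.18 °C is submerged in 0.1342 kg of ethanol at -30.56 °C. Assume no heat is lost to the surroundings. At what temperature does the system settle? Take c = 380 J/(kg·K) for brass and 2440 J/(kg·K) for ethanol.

Net heat exchanged in the isolated system is zero:
0.1485×380×(T − 89.18) + 0.1342×2440×(T − (-30.56)) = 0
383.88 T = -4974.4
T = -4974.4 / 383.88 = -13 °C

T_f ≈ -13.0 °C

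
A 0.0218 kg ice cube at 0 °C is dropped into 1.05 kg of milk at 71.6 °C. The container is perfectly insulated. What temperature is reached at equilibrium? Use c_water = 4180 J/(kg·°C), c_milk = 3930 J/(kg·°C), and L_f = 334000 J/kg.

T_f ≈ 68.3 °C

Let T be the final temperature. ΣQ_i = 0:
melt ice: 0.0218×334000 = 7281.2; warm the meltwater: 91.12 T; milk: 4126.5(T − 71.6)
4217.6 T = 295457 − 7281.2 = 288176
T ≈ 68.33 °C (positive, so assuming full melt was valid).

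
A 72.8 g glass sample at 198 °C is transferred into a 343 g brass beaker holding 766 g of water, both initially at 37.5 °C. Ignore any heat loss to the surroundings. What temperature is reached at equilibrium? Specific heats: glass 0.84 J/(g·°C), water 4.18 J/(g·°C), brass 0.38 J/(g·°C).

T_f is the heat-capacity-weighted average of the initial temperatures:
T_f = (61.15*198 + 3201.9*37.5 + 130.34*37.5) / (61.15 + 3201.9 + 130.34)
    = 137066 / 3393.4 ≈ 40.39 °C

T_f ≈ 40.4 °C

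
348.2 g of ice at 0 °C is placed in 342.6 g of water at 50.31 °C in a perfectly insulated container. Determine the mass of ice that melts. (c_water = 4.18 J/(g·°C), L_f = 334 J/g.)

m_melted ≈ 216 g

Cooling the water to 0 °C releases 342.6·4.18·50.31 = 72047 J.
Melting all 348.2 g of ice would need 348.2·334 = 116299 J.
That's not enough to melt it all — equilibrium is at 0 °C with ice remaining.
m_melted·334 = 72047  ⇒  m_melted ≈ 215.7 g.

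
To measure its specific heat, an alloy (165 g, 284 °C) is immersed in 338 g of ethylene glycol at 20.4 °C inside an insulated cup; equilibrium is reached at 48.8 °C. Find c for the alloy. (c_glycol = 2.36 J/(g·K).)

c ≈ 0.584 J/(g·K)

m_s c (T_s − T_f) = m_glycol c_glycol (T_f − T_0):
165·c·(284 − 48.8) = 338·2.36·(48.8 − 20.4)
38808 c = 22654  ⇒  c ≈ 0.5837 J/(g·K)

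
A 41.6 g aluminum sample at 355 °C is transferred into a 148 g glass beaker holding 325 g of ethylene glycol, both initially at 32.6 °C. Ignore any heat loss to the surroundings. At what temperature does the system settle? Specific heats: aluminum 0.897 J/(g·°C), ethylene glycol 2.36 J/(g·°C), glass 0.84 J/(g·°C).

T_f ≈ 45.6 °C

With ΣQ=0 the equilibrium temperature is the m·c-weighted mean:
T_f = (37.32×355 + 767×32.6 + 124.32×32.6) / (37.32 + 767 + 124.32)
    = 42304 / 928.64 ≈ 45.55 °C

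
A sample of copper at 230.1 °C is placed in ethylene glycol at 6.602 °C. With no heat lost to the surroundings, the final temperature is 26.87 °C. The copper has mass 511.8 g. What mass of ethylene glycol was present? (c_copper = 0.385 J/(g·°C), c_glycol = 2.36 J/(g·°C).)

m ≈ 837 g

Heat gained plus heat lost sum to zero:
511.8·0.385·(26.87 − 230.1) + m·2.36·(26.87 − 6.602) = 0
47.83 m = 40045
m = 40045/47.83 ≈ 837.2 g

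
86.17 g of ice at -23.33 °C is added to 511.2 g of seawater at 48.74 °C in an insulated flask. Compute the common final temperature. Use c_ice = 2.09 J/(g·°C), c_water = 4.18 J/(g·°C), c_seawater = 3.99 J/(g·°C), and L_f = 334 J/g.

T_f ≈ 27.7 °C

Let T be the final temperature. ΣQ_i = 0:
ice -23.33→0 °C: 86.17×2.09×23.33 = 4201.6
  latent heat to melt: 86.17×334 = 28781
  warm the meltwater: 360.19 T
  seawater: 2039.7(T − 48.74)
2399.9 T = 99414 − 32982 = 66432
T ≈ 27.68 °C. Since T > 0 °C, the all-ice-melts assumption holds.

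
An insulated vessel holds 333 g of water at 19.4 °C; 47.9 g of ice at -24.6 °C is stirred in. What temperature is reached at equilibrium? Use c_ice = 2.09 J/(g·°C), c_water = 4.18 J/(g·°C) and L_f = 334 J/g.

Conservation of energy gives ΣQ = 0:
warm ice to 0 °C: 47.9·2.09·(0 − (-24.6)) = 2462.7
  fusion: m_ice L_f = 47.9·334 = 15999
  meltwater 0→T: 47.9·4.18·T = 200.22 T
  water cools: 333·4.18·(T − 19.4) = 1391.9(T − 19.4)
1592.2 T = 27004 − 18461 = 8542.3
T ≈ 5.37 °C (positive, so assuming full melt was valid).

T_f ≈ 5.4 °C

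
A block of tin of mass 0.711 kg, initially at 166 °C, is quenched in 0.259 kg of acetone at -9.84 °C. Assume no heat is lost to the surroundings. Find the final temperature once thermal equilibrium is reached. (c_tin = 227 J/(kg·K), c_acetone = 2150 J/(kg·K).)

T_f ≈ 29.7 °C

T_f = Σ m_i c_i T_i / Σ m_i c_i:
T_f = (161.4*166 + 556.85*(-9.84)) / (161.4 + 556.85)
    = 21312 / 718.25 ≈ 29.67 °C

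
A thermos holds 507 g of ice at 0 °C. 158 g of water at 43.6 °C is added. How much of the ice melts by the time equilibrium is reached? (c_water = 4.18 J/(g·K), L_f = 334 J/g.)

m_melted ≈ 86.2 g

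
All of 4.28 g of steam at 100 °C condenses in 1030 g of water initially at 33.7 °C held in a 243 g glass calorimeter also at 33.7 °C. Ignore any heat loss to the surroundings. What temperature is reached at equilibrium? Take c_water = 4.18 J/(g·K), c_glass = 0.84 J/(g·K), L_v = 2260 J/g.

T_f ≈ 36.1 °C

Conservation of energy gives ΣQ = 0:
latent heat released on condensation: 4.28×2260 = 9672.8
  condensed water 100 °C→T: 17.89(T − 100)
  water warms: 1030×4.18×(T − 33.7) = 4305.4(T − 33.7)
  cup: 204.12(T − 33.7)
4527.4 T = 9672.8 + 1789 + 151971 = 163433
T ≈ 36.10 °C (< 100 °C, so full condensation is consistent).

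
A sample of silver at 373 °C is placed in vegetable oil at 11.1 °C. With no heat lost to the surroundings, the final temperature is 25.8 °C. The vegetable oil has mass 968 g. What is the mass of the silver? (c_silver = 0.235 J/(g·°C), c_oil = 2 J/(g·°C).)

Setting the total heat transfer to zero:
m×0.235×(25.8 − 373) + 968×2×(25.8 − 11.1) = 0
-81.59 m = -28459
m = -28459/-81.59 ≈ 348.8 g

m ≈ 349 g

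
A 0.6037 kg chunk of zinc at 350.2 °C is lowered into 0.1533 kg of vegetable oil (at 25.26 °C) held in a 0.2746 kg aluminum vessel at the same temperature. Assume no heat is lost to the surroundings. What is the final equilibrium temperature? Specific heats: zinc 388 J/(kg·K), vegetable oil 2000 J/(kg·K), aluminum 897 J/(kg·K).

T_f ≈ 122.0 °C

Setting the total heat transfer to zero:
0.6037·388·(T − 350.2) + 0.1533·2000·(T − 25.26) + 0.2746·897·(T − 25.26) = 0
234.24(T − 350.2) + 306.6(T − 25.26) + 246.32(T − 25.26) = 0
787.15 T = 95996
T = 95996 / 787.15 = 122 °C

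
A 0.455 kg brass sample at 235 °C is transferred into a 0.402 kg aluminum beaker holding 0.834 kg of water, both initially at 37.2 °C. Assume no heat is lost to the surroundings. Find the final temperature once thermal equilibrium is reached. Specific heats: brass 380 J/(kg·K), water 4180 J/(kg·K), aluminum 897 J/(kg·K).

With ΣQ=0 the equilibrium temperature is the m·c-weighted mean:
T_f = (172.9*235 + 3486.1*37.2 + 360.59*37.2) / (172.9 + 3486.1 + 360.59)
    = 183729 / 4019.6 ≈ 45.71 °C

T_f ≈ 45.7 °C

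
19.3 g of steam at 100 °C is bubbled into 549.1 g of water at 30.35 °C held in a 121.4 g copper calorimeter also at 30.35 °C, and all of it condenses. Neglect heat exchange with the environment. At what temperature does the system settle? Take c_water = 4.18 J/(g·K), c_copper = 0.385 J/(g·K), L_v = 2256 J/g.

T_f ≈ 50.6 °C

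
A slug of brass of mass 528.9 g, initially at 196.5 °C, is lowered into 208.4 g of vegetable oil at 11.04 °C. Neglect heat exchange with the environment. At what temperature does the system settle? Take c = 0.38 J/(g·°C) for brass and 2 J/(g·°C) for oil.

T_f ≈ 71.4 °C

Set heat shed by the hot body equal to heat absorbed by the cold body:
528.9*0.38*(196.5 − T) = 208.4*2*(T − 11.04)
200.98(196.5 − T) = 416.8(T − 11.04)
617.78 T = 44094  ⇒  T ≈ 71.38 °C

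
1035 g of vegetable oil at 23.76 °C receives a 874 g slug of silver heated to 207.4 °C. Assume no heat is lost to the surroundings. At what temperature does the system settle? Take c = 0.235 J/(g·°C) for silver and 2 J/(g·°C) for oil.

Let T be the final temperature. ΣQ_i = 0:
874*0.235*(T − 207.4) + 1035*2*(T − 23.76) = 0
2275.4 T = 91781
T = 91781 / 2275.4 = 40.3 °C

T_f ≈ 40.3 °C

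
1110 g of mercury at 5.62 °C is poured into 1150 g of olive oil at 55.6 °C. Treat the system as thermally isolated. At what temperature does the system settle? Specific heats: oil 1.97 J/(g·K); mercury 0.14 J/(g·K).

T_f ≈ 52.4 °C

T_f = Σ m_i c_i T_i / Σ m_i c_i:
T_f = (2265.5*55.6 + 155.4*5.62) / (2265.5 + 155.4)
    = 126835 / 2420.9 ≈ 52.39 °C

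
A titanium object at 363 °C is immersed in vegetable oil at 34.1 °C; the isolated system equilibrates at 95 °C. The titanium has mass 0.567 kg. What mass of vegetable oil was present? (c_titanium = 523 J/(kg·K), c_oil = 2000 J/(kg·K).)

m ≈ 0.652 kg

Let T be the final temperature. ΣQ_i = 0:
0.567·523·(95 − 363) + m·2000·(95 − 34.1) = 0
121800 m = 79473
m = 79473/121800 ≈ 0.6525 kg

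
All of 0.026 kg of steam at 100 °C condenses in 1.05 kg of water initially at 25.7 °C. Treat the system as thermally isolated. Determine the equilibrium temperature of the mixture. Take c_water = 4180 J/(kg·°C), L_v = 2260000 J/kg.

T_f ≈ 40.6 °C

Heat gained plus heat lost sum to zero:
latent heat released on condensation: 0.026·2260000 = 58760
  condensate cools 100→T: 0.026·4180·(T − 100) = 108.68(T − 100)
  original water: 4389(T − 25.7)
4497.7 T = 58760 + 10868 + 112797 = 182425
T ≈ 40.56 °C — below 100 °C, confirming all the steam condensed.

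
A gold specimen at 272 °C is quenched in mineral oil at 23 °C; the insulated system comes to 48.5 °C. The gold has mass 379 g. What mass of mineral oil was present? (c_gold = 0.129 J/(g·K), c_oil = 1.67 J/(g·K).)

m ≈ 257 g

Energy conservation, ΣQ = 0:
379·0.129·(48.5 − 272) + m·1.67·(48.5 − 23) = 0
42.59 m = 10927
m = 10927/42.59 ≈ 256.6 g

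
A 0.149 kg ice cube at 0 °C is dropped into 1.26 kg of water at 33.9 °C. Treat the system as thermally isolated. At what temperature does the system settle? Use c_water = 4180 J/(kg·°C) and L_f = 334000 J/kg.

T_f ≈ 21.9 °C

Taking heat into each body as positive, Σ m c ΔT = 0:
latent heat to melt: 0.149×334000 = 49766
  meltwater 0→T: 0.149×4180×T = 622.82 T
  water: 5266.8(T − 33.9)
5889.6 T = 178545 − 49766 = 128779
T ≈ 21.87 °C — above 0 °C, consistent with complete melting.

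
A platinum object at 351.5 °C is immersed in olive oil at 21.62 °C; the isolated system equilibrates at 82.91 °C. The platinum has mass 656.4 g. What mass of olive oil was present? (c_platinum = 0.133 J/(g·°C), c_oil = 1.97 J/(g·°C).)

m ≈ 194 g

Conservation of energy gives ΣQ = 0:
656.4×0.133×(82.91 − 351.5) + m×1.97×(82.91 − 21.62) = 0
120.74 m = 23448
m = 23448/120.74 ≈ 194.2 g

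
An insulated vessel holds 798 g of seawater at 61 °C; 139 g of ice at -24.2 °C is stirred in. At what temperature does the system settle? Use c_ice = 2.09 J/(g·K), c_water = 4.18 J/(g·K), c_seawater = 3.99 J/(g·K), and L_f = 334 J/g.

T_f ≈ 37.4 °C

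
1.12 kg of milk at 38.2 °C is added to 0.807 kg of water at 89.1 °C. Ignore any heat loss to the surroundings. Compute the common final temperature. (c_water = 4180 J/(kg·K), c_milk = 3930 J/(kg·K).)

T_f ≈ 60.3 °C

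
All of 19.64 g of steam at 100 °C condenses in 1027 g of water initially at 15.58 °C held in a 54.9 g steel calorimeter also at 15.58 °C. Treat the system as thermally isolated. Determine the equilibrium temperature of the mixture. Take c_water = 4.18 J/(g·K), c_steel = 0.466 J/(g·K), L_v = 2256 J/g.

Let T be the final temperature. ΣQ_i = 0:
condense steam: −19.64×2256 = −44308
  condensed water 100 °C→T: 82.1(T − 100)
  water warms: 1027×4.18×(T − 15.58) = 4292.9(T − 15.58)
  cup: 25.58(T − 15.58)
4400.5 T = 44308 + 8209.5 + 67281 = 119799
T ≈ 27.22 °C, under the boiling point, so the assumption holds.

T_f ≈ 27.2 °C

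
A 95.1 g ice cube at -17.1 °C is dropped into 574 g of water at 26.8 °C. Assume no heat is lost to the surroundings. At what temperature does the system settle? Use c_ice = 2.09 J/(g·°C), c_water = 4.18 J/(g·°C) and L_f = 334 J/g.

T_f ≈ 10.4 °C

Net heat exchanged in the isolated system is zero:
ice -17.1→0 °C: 95.1×2.09×17.1 = 3398.8
  fusion: m_ice L_f = 95.1×334 = 31763
  warm the meltwater: 397.52 T
  water cools: 574×4.18×(T − 26.8) = 2399.3(T − 26.8)
2796.8 T = 64302 − 35162 = 29140
T ≈ 10.42 °C — above 0 °C, consistent with complete melting.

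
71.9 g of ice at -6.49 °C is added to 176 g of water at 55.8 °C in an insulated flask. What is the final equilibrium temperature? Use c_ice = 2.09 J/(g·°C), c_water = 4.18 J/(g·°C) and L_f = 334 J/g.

Net heat exchanged in the isolated system is zero:
warm ice to 0 °C: 71.9·2.09·(0 − (-6.49)) = 975.26
  fusion: m_ice L_f = 71.9·334 = 24015
  warm the meltwater: 300.54 T
  water cools: 176·4.18·(T − 55.8) = 735.68(T − 55.8)
1036.2 T = 41051 − 24990 = 16061
T ≈ 15.50 °C — above 0 °C, consistent with complete melting.

T_f ≈ 15.5 °C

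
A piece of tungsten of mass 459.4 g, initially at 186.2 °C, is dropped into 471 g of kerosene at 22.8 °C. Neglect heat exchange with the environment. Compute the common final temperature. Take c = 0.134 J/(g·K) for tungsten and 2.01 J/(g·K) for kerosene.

T_f ≈ 32.8 °C

With ΣQ=0 the equilibrium temperature is the m·c-weighted mean:
T_f = (61.56·186.2 + 946.71·22.8) / (61.56 + 946.71)
    = 33047 / 1008.3 ≈ 32.78 °C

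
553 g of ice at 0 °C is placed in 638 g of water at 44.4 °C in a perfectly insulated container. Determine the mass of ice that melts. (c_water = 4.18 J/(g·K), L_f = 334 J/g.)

m_melted ≈ 355 g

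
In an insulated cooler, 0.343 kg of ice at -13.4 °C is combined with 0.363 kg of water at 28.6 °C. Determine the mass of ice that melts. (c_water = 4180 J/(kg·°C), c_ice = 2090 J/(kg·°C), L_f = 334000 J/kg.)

m_melted ≈ 0.101 kg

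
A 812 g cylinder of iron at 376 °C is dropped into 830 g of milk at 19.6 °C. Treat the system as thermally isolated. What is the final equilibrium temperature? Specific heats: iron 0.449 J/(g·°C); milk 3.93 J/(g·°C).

T_f ≈ 55.4 °C

Taking heat into each body as positive, Σ m c ΔT = 0:
812×0.449×(T − 376) + 830×3.93×(T − 19.6) = 0
3626.5 T = 201018
T = 201018/3626.5 ≈ 55.43 °C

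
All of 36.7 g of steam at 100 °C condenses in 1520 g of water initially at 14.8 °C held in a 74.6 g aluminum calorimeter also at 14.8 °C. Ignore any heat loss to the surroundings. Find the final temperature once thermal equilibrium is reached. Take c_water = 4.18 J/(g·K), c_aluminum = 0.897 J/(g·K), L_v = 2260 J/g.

T_f ≈ 29.4 °C

Energy conservation, ΣQ = 0:
condense steam: −36.7·2260 = −82942
  condensed water 100 °C→T: 153.41(T − 100)
  water warms: 1520·4.18·(T − 14.8) = 6353.6(T − 14.8)
  aluminum cup: 74.6·0.897·(T − 14.8) = 66.92(T − 14.8)
6573.9 T = 82942 + 15341 + 95024 = 193306
T ≈ 29.41 °C (< 100 °C, so full condensation is consistent).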